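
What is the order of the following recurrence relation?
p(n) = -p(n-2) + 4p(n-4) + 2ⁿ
The order is the largest lag k for which p(n-k) appears. Here the deepest term is p(n-4) (the 2ⁿ term is non-homogeneous and does not affect the order), so the order is 4.

Order 4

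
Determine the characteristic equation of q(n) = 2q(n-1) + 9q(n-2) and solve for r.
Substitute q(n) = rⁿ and divide through by rⁿ⁻²: r² - 2r - 9 = 0
Discriminant: 2² + 4·9 = 40, not a perfect square, so by the quadratic formula r = (2 ± √40)/2.
General solution: q(n) = A·r₁ⁿ + B·r₂ⁿ where r₁,r₂ = (2 ± √40)/2

Characteristic: r² - 2r - 9 = 0, Roots: r = (2 ± √40)/2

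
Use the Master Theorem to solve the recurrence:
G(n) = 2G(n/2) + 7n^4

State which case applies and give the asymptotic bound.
Master Theorem template: G(n) = a·G(n/b) + f(n).
Here: a=2, b=2, f(n)=7n^4
Compute log_b(a) = log_2(2) = 1.
f(n) = 7n^4 = Ω(n^(1+ε)) with ε = 3, and the regularity condition holds (a·f(n/b) = (a/b^4)·f(n) with a/b^4 = 2^-3 < 1). Case 3: G(n) = Θ(f(n)) = Θ(n^4).

Case 3: G(n) = Θ(n^4)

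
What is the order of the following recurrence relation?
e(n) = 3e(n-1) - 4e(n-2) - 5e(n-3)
The order is the largest lag k for which e(n-k) appears. Here the deepest term is e(n-3), so the order is 3.

Order 3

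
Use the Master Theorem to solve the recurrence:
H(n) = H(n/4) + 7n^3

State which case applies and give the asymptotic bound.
Master Theorem template: H(n) = a·H(n/b) + f(n).
Here: a=1, b=4, f(n)=7n^3
Compute log_b(a) = log_4(1) = 0.
f(n) = 7n^3 = Ω(n^(0+ε)) with ε = 3, and the regularity condition holds (a·f(n/b) = (a/b^3)·f(n) with a/b^3 = 4^-3 < 1). Case 3: H(n) = Θ(f(n)) = Θ(n^3).

Case 3: H(n) = Θ(n^3)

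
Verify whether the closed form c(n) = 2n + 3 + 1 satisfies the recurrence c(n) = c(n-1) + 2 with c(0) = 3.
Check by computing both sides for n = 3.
From the recurrence with c(0) = 3:
  c(0) = 3, c(1) = 5, c(2) = 7, c(3) = 9
  so the recurrence gives c(3) = 9.
From the proposed closed form c(n) = 2n + 3 + 1:
  c(3) = 10.
The recurrence gives 9 but the closed form gives 10, so the closed form does not satisfy the recurrence.

No, the closed form is incorrect.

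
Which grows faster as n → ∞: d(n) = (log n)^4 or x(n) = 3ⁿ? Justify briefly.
Comparing growth rates:
Growth-rate hierarchy: log n ≺ any polynomial ≺ any exponential cⁿ (c>1) ≺ n! ≺ nⁿ.
exponential base 3 dominates polylogarithmic (log n)^4 asymptotically.

x(n) grows faster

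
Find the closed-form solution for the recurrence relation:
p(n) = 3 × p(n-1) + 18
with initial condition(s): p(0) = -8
Recurrence: p(n) = 3 × p(n-1) + 18, initial: p(0) = -8.
Try p(n) = A·3ⁿ + C. Substituting: A·3ⁿ + C = 3(A·3ⁿ⁻¹ + C) + 18 = A·3ⁿ + 3C + 18, so C = 3C + 18, giving C = -9. Then p(0) = A - 9 = -8 gives A = 1.

p(n) = 3ⁿ - 9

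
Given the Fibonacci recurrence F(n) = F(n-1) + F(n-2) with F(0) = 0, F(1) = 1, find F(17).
Computing the sequence terms:
0, 1, 1, 2, 3, 5, 8, 13, 21, 34, 55, 89, 144, 233, 377, 610, 987, 1597

1597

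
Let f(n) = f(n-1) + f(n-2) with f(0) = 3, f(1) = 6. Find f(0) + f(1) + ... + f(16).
Computing the sequence terms: 3, 6, 9, 15, 24, 39, 63, 102, 165, 267, 432, 699, 1131, 1830, 2961, 4791, 7752
Adding these values together:

20289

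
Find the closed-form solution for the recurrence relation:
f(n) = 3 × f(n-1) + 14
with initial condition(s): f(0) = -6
Recurrence: f(n) = 3 × f(n-1) + 14, initial: f(0) = -6.
Try f(n) = A·3ⁿ + C. Substituting: A·3ⁿ + C = 3(A·3ⁿ⁻¹ + C) + 14 = A·3ⁿ + 3C + 14, so C = 3C + 14, giving C = -7. Then f(0) = A - 7 = -6 gives A = 1.

f(n) = 3ⁿ - 7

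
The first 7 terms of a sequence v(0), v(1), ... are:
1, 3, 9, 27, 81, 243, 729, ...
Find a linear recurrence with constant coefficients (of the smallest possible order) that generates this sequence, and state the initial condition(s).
Look for the lowest-order linear relation among consecutive terms.
Observation: each term is 3× the previous.
Check at n=2: 3·3 = 9. ✓

v(n) = 3 × v(n-1), v(0) = 1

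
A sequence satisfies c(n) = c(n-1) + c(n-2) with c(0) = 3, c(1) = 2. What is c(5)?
Computing the sequence terms:
3, 2, 5, 7, 12, 19

19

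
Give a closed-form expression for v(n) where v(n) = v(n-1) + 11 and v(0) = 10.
Recurrence: v(n) = v(n-1) + 11, initial: v(0) = 10.
Each step adds 11, so v(n) = v(0) + 11n = 11n + 10.

v(n) = 11n + 10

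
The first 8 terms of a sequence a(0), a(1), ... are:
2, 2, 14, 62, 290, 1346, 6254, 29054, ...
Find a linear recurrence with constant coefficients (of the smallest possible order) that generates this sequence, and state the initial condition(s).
Look for the lowest-order linear relation among consecutive terms.
Observation: a(n) - 4·a(n-1) - (3)·a(n-2) = 0 holds for the shown terms, and no order-1 relation a(n) = α·a(n-1) + β fits.
Check at n=3: 4·14 + (3)·2 = 62. ✓

a(n) = 4a(n-1) + 3a(n-2), a(0) = 2, a(1) = 2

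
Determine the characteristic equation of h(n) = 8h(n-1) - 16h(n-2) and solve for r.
Substitute h(n) = rⁿ and divide through by rⁿ⁻²: r² - 8r + 16 = 0
Factor: (r - 4)² = 0, so r = 4 (double root).
General solution: h(n) = (A + Bn)·4ⁿ

Characteristic: r² - 8r + 16 = 0, Roots: r = 4 (double root)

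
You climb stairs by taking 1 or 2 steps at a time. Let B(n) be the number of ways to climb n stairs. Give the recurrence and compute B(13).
Condition on the size of the last step (1 to 2): before it there were n-1, …, n-2 stairs climbed, and these cases are disjoint, so B(n) = B(n-1) + B(n-2) (Fibonacci-type sequence).
Initial conditions by direct count (compositions of i into parts ≤ 2): B(1) = 1; B(2) = 2.
Iterating the recurrence: B(3) = 3, B(4) = 5, B(5) = 8, B(6) = 13, B(7) = 21, B(8) = 34, B(9) = 55, B(10) = 89, B(11) = 144, B(12) = 233, B(13) = 377.

B(n) = B(n-1) + B(n-2), B(1) = 1, B(2) = 2; B(13) = 377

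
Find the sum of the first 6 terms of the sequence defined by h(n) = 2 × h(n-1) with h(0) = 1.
Computing the sequence terms: 1, 2, 4, 8, 16, 32
Adding these values together:

63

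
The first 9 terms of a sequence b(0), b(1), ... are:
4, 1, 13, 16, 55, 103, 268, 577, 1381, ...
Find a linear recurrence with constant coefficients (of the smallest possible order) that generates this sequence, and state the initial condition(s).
Look for the lowest-order linear relation among consecutive terms.
Observation: b(n) - 1·b(n-1) - (3)·b(n-2) = 0 holds for the shown terms, and no order-1 relation b(n) = α·b(n-1) + β fits.
Check at n=3: 1·13 + (3)·1 = 16. ✓

b(n) = b(n-1) + 3b(n-2), b(0) = 4, b(1) = 1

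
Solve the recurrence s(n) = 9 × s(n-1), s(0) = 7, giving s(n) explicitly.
Recurrence: s(n) = 9 × s(n-1), initial: s(0) = 7.
Each term is 9 times the previous, so this is geometric with ratio 9. After n steps: s(n) = s(0)·9ⁿ = 7·9ⁿ.

s(n) = 7·9ⁿ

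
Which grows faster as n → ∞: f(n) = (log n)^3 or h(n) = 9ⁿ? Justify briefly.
Comparing growth rates:
Growth-rate hierarchy: log n ≺ any polynomial ≺ any exponential cⁿ (c>1) ≺ n! ≺ nⁿ.
exponential base 9 dominates polylogarithmic (log n)^3 asymptotically.

h(n) grows faster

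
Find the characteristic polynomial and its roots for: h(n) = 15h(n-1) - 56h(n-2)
Substitute h(n) = rⁿ and divide through by rⁿ⁻²: r² - 15r + 56 = 0
Factor: (r - 8)(r - 7) = 0, so r = 8, 7.
General solution: h(n) = A·8ⁿ + B·7ⁿ

Characteristic: r² - 15r + 56 = 0, Roots: r = 8, 7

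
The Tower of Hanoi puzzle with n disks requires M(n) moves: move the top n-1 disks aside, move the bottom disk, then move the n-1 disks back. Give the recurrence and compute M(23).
Moving n disks = move the top n-1 disks aside (M(n-1) moves) + move the largest disk (1 move) + move the n-1 disks back on top (M(n-1) moves), so M(n) = 2M(n-1) + 1, with M(1) = 1 (a single disk takes one move).
First terms: 1, 3, 7, 15, 31, 63, … — each is one less than a power of 2. Indeed M(n) + 1 = 2(M(n-1) + 1) with M(1) + 1 = 2, so M(n) + 1 = 2ⁿ and M(n) = 2ⁿ - 1.
Hence M(23) = 2^23 - 1 = 8388608 - 1 = 8388607.

M(n) = 2M(n-1) + 1, M(1) = 1; M(23) = 8388607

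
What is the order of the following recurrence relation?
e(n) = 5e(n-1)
The order is the largest lag k for which e(n-k) appears. Here the deepest term is e(n-1), so the order is 1.

Order 1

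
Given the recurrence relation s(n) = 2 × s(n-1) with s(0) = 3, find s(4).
Computing step by step:
s(0) = 3
s(1) = 2 × 3 = 6
s(2) = 2 × 6 = 12
s(3) = 2 × 12 = 24
s(4) = 2 × 24 = 48

48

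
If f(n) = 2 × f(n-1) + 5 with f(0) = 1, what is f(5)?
Computing step by step:
f(0) = 1
f(1) = 2 × 1 + 5 = 7
f(2) = 2 × 7 + 5 = 19
f(3) = 2 × 19 + 5 = 43
f(4) = 2 × 43 + 5 = 91
f(5) = 2 × 91 + 5 = 187

187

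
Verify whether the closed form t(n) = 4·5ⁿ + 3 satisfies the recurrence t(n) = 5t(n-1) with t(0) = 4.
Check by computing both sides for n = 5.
From the recurrence with t(0) = 4:
  t(0) = 4, t(1) = 20, t(2) = 100, t(3) = 500, t(4) = 2500, t(5) = 12500
  so the recurrence gives t(5) = 12500.
From the proposed closed form t(n) = 4·5ⁿ + 3:
  t(5) = 12503.
The recurrence gives 12500 but the closed form gives 12503, so the closed form does not satisfy the recurrence.

No, the closed form is incorrect.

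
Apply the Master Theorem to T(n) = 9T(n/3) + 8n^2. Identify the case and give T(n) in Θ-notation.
Master Theorem template: T(n) = a·T(n/b) + f(n).
Here: a=9, b=3, f(n)=8n^2
Compute log_b(a) = log_3(9) = 2.
f(n) = 8n^2 = Θ(n^2). Case 2: T(n) = Θ(n^2 log n).

Case 2: T(n) = Θ(n^2 log n)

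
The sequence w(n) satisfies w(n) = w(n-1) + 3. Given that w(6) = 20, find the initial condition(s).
w(6) = w(0) + 6·3, so w(0) = 20 - 18 = 2.

w(0) = 2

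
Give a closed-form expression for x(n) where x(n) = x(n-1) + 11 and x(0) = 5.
Recurrence: x(n) = x(n-1) + 11, initial: x(0) = 5.
Each step adds 11, so x(n) = x(0) + 11n = 11n + 5.

x(n) = 11n + 5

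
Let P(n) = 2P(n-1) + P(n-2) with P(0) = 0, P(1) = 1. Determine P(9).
Computing the sequence terms:
0, 1, 2, 5, 12, 29, 70, 169, 408, 985

985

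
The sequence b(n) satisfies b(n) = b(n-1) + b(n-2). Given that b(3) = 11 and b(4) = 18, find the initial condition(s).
Work backwards using b(k) = b(k+2) - b(k+1):
b(2) = b(4) - b(3) = 18 - 11 = 7
b(1) = b(3) - b(2) = 11 - 7 = 4
b(0) = b(2) - b(1) = 7 - 4 = 3

b(0) = 3, b(1) = 4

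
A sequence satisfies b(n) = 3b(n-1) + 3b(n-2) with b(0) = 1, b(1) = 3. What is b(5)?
Computing the sequence terms:
1, 3, 12, 45, 171, 648

648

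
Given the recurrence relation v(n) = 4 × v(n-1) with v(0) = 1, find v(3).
Computing step by step:
v(0) = 1
v(1) = 4 × 1 = 4
v(2) = 4 × 4 = 16
v(3) = 4 × 16 = 64

64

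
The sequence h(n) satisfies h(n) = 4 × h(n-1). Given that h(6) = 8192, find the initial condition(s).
In general h(n) = 4ⁿ · h(0). At n = 6: h(0) = h(6) / 4^6 = 8192 / 4096 = 2.

h(0) = 2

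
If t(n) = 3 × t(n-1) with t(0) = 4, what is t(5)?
Computing step by step:
t(0) = 4
t(1) = 3 × 4 = 12
t(2) = 3 × 12 = 36
t(3) = 3 × 36 = 108
t(4) = 3 × 108 = 324
t(5) = 3 × 324 = 972

972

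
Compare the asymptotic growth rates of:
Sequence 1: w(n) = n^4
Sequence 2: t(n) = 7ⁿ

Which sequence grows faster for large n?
Comparing growth rates:
Growth-rate hierarchy: log n ≺ any polynomial ≺ any exponential cⁿ (c>1) ≺ n! ≺ nⁿ.
exponential base 7 dominates polynomial degree 4 asymptotically.

t(n) grows faster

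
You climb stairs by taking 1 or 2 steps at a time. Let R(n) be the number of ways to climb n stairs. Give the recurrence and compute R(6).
Condition on the size of the last step (1 to 2): before it there were n-1, …, n-2 stairs climbed, and these cases are disjoint, so R(n) = R(n-1) + R(n-2) (Fibonacci-type sequence).
Initial conditions by direct count (compositions of i into parts ≤ 2): R(1) = 1; R(2) = 2.
Iterating the recurrence: R(3) = 3, R(4) = 5, R(5) = 8, R(6) = 13.

R(n) = R(n-1) + R(n-2), R(1) = 1, R(2) = 2; R(6) = 13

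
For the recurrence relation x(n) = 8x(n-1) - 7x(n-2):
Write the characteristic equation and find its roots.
Substitute x(n) = rⁿ and divide through by rⁿ⁻²: r² - 8r + 7 = 0
Factor: (r - 1)(r - 7) = 0, so r = 1, 7.
General solution: x(n) = A·1ⁿ + B·7ⁿ

Characteristic: r² - 8r + 7 = 0, Roots: r = 1, 7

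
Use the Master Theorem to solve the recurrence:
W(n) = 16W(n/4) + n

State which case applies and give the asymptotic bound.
Master Theorem template: W(n) = a·W(n/b) + f(n).
Here: a=16, b=4, f(n)=n
Compute log_b(a) = log_4(16) = 2.
f(n) = n = O(n^(2-ε)) with ε = 1. Case 1: W(n) = Θ(n^log_b(a)) = Θ(n^2).

Case 1: W(n) = Θ(n^2)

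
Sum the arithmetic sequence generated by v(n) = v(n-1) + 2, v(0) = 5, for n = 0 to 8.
Computing the sequence terms: 5, 7, 9, 11, 13, 15, 17, 19, 21
Adding these values together:

117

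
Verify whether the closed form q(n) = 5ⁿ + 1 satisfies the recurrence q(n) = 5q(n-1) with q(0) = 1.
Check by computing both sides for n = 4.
From the recurrence with q(0) = 1:
  q(0) = 1, q(1) = 5, q(2) = 25, q(3) = 125, q(4) = 625
  so the recurrence gives q(4) = 625.
From the proposed closed form q(n) = 5ⁿ + 1:
  q(4) = 626.
The recurrence gives 625 but the closed form gives 626, so the closed form does not satisfy the recurrence.

No, the closed form is incorrect.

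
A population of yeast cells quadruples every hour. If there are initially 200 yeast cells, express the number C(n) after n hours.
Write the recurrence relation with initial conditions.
Each hour multiplies the count by 4, so the count after n hours depends only on the count after n-1 hours: C(n) = 4 × C(n-1). The starting count gives C(0) = 200.
Unrolling n times gives the closed form C(n) = 200 × 4ⁿ.

C(n) = 4 × C(n-1), C(0) = 200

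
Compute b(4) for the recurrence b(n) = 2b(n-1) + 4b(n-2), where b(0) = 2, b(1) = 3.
Computing the sequence terms:
2, 3, 14, 40, 136

136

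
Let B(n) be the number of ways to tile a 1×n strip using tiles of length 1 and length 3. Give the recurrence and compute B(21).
Condition on the last tile: it has length 1 (leaving a 1×(n-1) strip) or length 3 (leaving a 1×(n-3) strip), so B(n) = B(n-1) + B(n-3) (order-3 linear recurrence).
For 0 ≤ i < 3 only unit tiles fit, so B(i) = 1.
Iterating the recurrence: B(3) = 2, B(4) = 3, B(5) = 4, B(6) = 6, B(7) = 9, B(8) = 13, B(9) = 19, B(10) = 28, B(11) = 41, B(12) = 60, B(13) = 88, B(14) = 129, B(15) = 189, B(16) = 277, B(17) = 406, B(18) = 595, B(19) = 872, B(20) = 1278, B(21) = 1873.

B(n) = B(n-1) + B(n-3), with B(i) = 1 for 0 ≤ i < 3; B(21) = 1873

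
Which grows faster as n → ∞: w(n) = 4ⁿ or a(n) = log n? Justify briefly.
Comparing growth rates:
Growth-rate hierarchy: log n ≺ any polynomial ≺ any exponential cⁿ (c>1) ≺ n! ≺ nⁿ.
exponential base 4 dominates logarithmic asymptotically.

w(n) grows faster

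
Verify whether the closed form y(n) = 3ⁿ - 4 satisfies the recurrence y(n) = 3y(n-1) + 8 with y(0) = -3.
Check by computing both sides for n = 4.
From the recurrence with y(0) = -3:
  y(0) = -3, y(1) = -1, y(2) = 5, y(3) = 23, y(4) = 77
  so the recurrence gives y(4) = 77.
From the proposed closed form y(n) = 3ⁿ - 4:
  y(4) = 77.
Both sides give 77 at n = 4, and the initial condition(s) match, so the closed form is consistent.

Yes, the closed form is correct.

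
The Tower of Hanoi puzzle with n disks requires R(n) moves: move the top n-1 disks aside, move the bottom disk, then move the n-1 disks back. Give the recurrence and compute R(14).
Moving n disks = move the top n-1 disks aside (R(n-1) moves) + move the largest disk (1 move) + move the n-1 disks back on top (R(n-1) moves), so R(n) = 2R(n-1) + 1, with R(1) = 1 (a single disk takes one move).
First terms: 1, 3, 7, 15, 31, 63, … — each is one less than a power of 2. Indeed R(n) + 1 = 2(R(n-1) + 1) with R(1) + 1 = 2, so R(n) + 1 = 2ⁿ and R(n) = 2ⁿ - 1.
Hence R(14) = 2^14 - 1 = 16384 - 1 = 16383.

R(n) = 2R(n-1) + 1, R(1) = 1; R(14) = 16383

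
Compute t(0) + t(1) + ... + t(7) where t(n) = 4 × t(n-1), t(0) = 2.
Computing the sequence terms: 2, 8, 32, 128, 512, 2048, 8192, 32768
Adding these values together:

43690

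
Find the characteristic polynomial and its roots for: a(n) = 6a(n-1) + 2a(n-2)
Substitute a(n) = rⁿ and divide through by rⁿ⁻²: r² - 6r - 2 = 0
Discriminant: 6² + 4·2 = 44, not a perfect square, so by the quadratic formula r = (6 ± √44)/2.
General solution: a(n) = A·r₁ⁿ + B·r₂ⁿ where r₁,r₂ = (6 ± √44)/2

Characteristic: r² - 6r - 2 = 0, Roots: r = (6 ± √44)/2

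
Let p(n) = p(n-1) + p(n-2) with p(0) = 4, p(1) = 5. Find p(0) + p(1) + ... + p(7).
Computing the sequence terms: 4, 5, 9, 14, 23, 37, 60, 97
Adding these values together:

249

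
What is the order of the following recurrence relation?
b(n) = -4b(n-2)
The order is the largest lag k for which b(n-k) appears. Here the deepest term is b(n-2), so the order is 2.

Order 2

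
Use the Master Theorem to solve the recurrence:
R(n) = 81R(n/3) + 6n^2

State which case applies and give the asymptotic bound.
Master Theorem template: R(n) = a·R(n/b) + f(n).
Here: a=81, b=3, f(n)=6n^2
Compute log_b(a) = log_3(81) = 4.
f(n) = 6n^2 = O(n^(4-ε)) with ε = 2. Case 1: R(n) = Θ(n^log_b(a)) = Θ(n^4).

Case 1: R(n) = Θ(n^4)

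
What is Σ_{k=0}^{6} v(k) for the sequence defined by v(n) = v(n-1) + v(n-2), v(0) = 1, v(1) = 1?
Computing the sequence terms: 1, 1, 2, 3, 5, 8, 13
Adding these values together:

33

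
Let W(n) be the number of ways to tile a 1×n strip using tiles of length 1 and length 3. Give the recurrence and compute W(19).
Condition on the last tile: it has length 1 (leaving a 1×(n-1) strip) or length 3 (leaving a 1×(n-3) strip), so W(n) = W(n-1) + W(n-3) (order-3 linear recurrence).
For 0 ≤ i < 3 only unit tiles fit, so W(i) = 1.
Iterating the recurrence: W(3) = 2, W(4) = 3, W(5) = 4, W(6) = 6, W(7) = 9, W(8) = 13, W(9) = 19, W(10) = 28, W(11) = 41, W(12) = 60, W(13) = 88, W(14) = 129, W(15) = 189, W(16) = 277, W(17) = 406, W(18) = 595, W(19) = 872.

W(n) = W(n-1) + W(n-3), with W(i) = 1 for 0 ≤ i < 3; W(19) = 872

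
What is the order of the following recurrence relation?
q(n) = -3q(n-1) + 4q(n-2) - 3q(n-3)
The order is the largest lag k for which q(n-k) appears. Here the deepest term is q(n-3), so the order is 3.

Order 3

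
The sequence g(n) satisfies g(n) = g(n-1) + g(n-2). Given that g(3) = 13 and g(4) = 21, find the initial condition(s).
Work backwards using g(k) = g(k+2) - g(k+1):
g(2) = g(4) - g(3) = 21 - 13 = 8
g(1) = g(3) - g(2) = 13 - 8 = 5
g(0) = g(2) - g(1) = 8 - 5 = 3

g(0) = 3, g(1) = 5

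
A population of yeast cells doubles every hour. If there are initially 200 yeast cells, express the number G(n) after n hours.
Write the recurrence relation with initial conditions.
Each hour multiplies the count by 2, so the count after n hours depends only on the count after n-1 hours: G(n) = 2 × G(n-1). The starting count gives G(0) = 200.
Unrolling n times gives the closed form G(n) = 200 × 2ⁿ.

G(n) = 2 × G(n-1), G(0) = 200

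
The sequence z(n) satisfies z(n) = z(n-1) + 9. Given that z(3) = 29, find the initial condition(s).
z(3) = z(0) + 3·9, so z(0) = 29 - 27 = 2.

z(0) = 2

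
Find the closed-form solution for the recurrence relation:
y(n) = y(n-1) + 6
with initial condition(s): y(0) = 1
Recurrence: y(n) = y(n-1) + 6, initial: y(0) = 1.
Each step adds 6, so y(n) = y(0) + 6n = 6n + 1.

y(n) = 6n + 1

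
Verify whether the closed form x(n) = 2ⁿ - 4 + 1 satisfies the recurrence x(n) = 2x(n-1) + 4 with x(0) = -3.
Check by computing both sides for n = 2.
From the recurrence with x(0) = -3:
  x(0) = -3, x(1) = -2, x(2) = 0
  so the recurrence gives x(2) = 0.
From the proposed closed form x(n) = 2ⁿ - 4 + 1:
  x(2) = 1.
The recurrence gives 0 but the closed form gives 1, so the closed form does not satisfy the recurrence.

No, the closed form is incorrect.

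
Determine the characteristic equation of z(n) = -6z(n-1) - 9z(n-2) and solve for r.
Substitute z(n) = rⁿ and divide through by rⁿ⁻²: r² + 6r + 9 = 0
Factor: (r + 3)² = 0, so r = -3 (double root).
General solution: z(n) = (A + Bn)·(-3)ⁿ

Characteristic: r² + 6r + 9 = 0, Roots: r = -3 (double root)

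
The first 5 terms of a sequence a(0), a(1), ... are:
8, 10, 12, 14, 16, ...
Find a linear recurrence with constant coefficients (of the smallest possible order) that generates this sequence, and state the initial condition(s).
Look for the lowest-order linear relation among consecutive terms.
Observation: consecutive differences are constant (= 2).
Check at n=2: 1·10 + 2 = 12. ✓

a(n) = a(n-1) + 2, a(0) = 8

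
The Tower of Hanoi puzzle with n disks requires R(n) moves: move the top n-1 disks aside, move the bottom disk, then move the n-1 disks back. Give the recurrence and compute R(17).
Moving n disks = move the top n-1 disks aside (R(n-1) moves) + move the largest disk (1 move) + move the n-1 disks back on top (R(n-1) moves), so R(n) = 2R(n-1) + 1, with R(1) = 1 (a single disk takes one move).
First terms: 1, 3, 7, 15, 31, 63, … — each is one less than a power of 2. Indeed R(n) + 1 = 2(R(n-1) + 1) with R(1) + 1 = 2, so R(n) + 1 = 2ⁿ and R(n) = 2ⁿ - 1.
Hence R(17) = 2^17 - 1 = 131072 - 1 = 131071.

R(n) = 2R(n-1) + 1, R(1) = 1; R(17) = 131071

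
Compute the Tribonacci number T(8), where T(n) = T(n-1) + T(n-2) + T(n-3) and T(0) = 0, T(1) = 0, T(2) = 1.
Computing the sequence terms:
0, 0, 1, 1, 2, 4, 7, 13, 24

24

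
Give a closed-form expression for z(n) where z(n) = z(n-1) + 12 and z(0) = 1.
Recurrence: z(n) = z(n-1) + 12, initial: z(0) = 1.
Each step adds 12, so z(n) = z(0) + 12n = 12n + 1.

z(n) = 12n + 1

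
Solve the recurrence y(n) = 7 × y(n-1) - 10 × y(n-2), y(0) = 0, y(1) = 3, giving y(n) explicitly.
Recurrence: y(n) = 7 × y(n-1) - 10 × y(n-2), initial: y(0) = 0, y(1) = 3.
Characteristic equation: r² - 7r + 10 = 0, which factors as (r - 5)(r - 2) = 0, so r = 5, 2. General solution y(n) = A·5ⁿ + B·2ⁿ. From y(0) = 0: A + B = 0. From y(1) = 3: 5A + 2B = 3. Solving gives A = 1, B = -1.

y(n) = 5ⁿ - 2ⁿ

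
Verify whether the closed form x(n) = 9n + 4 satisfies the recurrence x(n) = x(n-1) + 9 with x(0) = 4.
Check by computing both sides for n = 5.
From the recurrence with x(0) = 4:
  x(0) = 4, x(1) = 13, x(2) = 22, x(3) = 31, x(4) = 40, x(5) = 49
  so the recurrence gives x(5) = 49.
From the proposed closed form x(n) = 9n + 4:
  x(5) = 49.
Both sides give 49 at n = 5, and the initial condition(s) match, so the closed form is consistent.

Yes, the closed form is correct.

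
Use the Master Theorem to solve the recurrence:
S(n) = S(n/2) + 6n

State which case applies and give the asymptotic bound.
Master Theorem template: S(n) = a·S(n/b) + f(n).
Here: a=1, b=2, f(n)=6n
Compute log_b(a) = log_2(1) = 0.
f(n) = 6n = Ω(n^(0+ε)) with ε = 1, and the regularity condition holds (a·f(n/b) = (a/b^1)·f(n) with a/b^1 = 2^-1 < 1). Case 3: S(n) = Θ(f(n)) = Θ(n).

Case 3: S(n) = Θ(n)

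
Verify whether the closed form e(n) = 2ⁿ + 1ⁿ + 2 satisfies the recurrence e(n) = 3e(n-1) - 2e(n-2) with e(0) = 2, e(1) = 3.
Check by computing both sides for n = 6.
From the recurrence with e(0) = 2, e(1) = 3:
  e(0) = 2, e(1) = 3, e(2) = 5, e(3) = 9, e(4) = 17, e(5) = 33, e(6) = 65
  so the recurrence gives e(6) = 65.
From the proposed closed form e(n) = 2ⁿ + 1ⁿ + 2:
  e(6) = 67.
The recurrence gives 65 but the closed form gives 67, so the closed form does not satisfy the recurrence.

No, the closed form is incorrect.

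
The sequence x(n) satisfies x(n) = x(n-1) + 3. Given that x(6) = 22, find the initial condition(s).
x(6) = x(0) + 6·3, so x(0) = 22 - 18 = 4.

x(0) = 4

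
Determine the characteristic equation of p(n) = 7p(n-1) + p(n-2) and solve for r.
Substitute p(n) = rⁿ and divide through by rⁿ⁻²: r² - 7r - 1 = 0
Discriminant: 7² + 4·1 = 53, not a perfect square, so by the quadratic formula r = (7 ± √53)/2.
General solution: p(n) = A·r₁ⁿ + B·r₂ⁿ where r₁,r₂ = (7 ± √53)/2

Characteristic: r² - 7r - 1 = 0, Roots: r = (7 ± √53)/2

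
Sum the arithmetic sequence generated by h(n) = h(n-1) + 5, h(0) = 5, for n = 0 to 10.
Computing the sequence terms: 5, 10, 15, 20, 25, 30, 35, 40, 45, 50, 55
Adding these values together:

330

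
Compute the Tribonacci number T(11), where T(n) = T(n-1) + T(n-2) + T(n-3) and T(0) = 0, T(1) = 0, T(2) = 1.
Computing the sequence terms:
0, 0, 1, 1, 2, 4, 7, 13, 24, 44, 81, 149

149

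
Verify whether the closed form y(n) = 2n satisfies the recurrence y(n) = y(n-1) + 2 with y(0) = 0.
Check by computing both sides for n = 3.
From the recurrence with y(0) = 0:
  y(0) = 0, y(1) = 2, y(2) = 4, y(3) = 6
  so the recurrence gives y(3) = 6.
From the proposed closed form y(n) = 2n:
  y(3) = 6.
Both sides give 6 at n = 3, and the initial condition(s) match, so the closed form is consistent.

Yes, the closed form is correct.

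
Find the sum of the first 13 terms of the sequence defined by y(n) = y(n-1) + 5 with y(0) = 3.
Computing the sequence terms: 3, 8, 13, 18, 23, 28, 33, 38, 43, 48, 53, 58, 63
Adding these values together:

429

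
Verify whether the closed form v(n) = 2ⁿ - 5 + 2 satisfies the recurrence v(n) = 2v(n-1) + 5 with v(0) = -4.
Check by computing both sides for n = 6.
From the recurrence with v(0) = -4:
  v(0) = -4, v(1) = -3, v(2) = -1, v(3) = 3, v(4) = 11, v(5) = 27, v(6) = 59
  so the recurrence gives v(6) = 59.
From the proposed closed form v(n) = 2ⁿ - 5 + 2:
  v(6) = 61.
The recurrence gives 59 but the closed form gives 61, so the closed form does not satisfy the recurrence.

No, the closed form is incorrect.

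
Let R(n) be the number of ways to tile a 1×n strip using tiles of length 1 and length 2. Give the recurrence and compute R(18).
Condition on the last tile: it has length 1 (leaving a 1×(n-1) strip) or length 2 (leaving a 1×(n-2) strip), so R(n) = R(n-1) + R(n-2) (order-2 linear recurrence).
For 0 ≤ i < 2 only unit tiles fit, so R(i) = 1.
Iterating the recurrence: R(2) = 2, R(3) = 3, R(4) = 5, R(5) = 8, R(6) = 13, R(7) = 21, R(8) = 34, R(9) = 55, R(10) = 89, R(11) = 144, R(12) = 233, R(13) = 377, R(14) = 610, R(15) = 987, R(16) = 1597, R(17) = 2584, R(18) = 4181.

R(n) = R(n-1) + R(n-2), with R(i) = 1 for 0 ≤ i < 2; R(18) = 4181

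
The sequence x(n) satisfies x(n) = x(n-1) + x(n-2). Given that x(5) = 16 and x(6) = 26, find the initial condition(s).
Work backwards using x(k) = x(k+2) - x(k+1):
x(4) = x(6) - x(5) = 26 - 16 = 10
x(3) = x(5) - x(4) = 16 - 10 = 6
x(2) = x(4) - x(3) = 10 - 6 = 4
x(1) = x(3) - x(2) = 6 - 4 = 2
x(0) = x(2) - x(1) = 4 - 2 = 2

x(0) = 2, x(1) = 2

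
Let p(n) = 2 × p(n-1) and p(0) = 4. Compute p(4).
Computing step by step:
p(0) = 4
p(1) = 2 × 4 = 8
p(2) = 2 × 8 = 16
p(3) = 2 × 16 = 32
p(4) = 2 × 32 = 64

64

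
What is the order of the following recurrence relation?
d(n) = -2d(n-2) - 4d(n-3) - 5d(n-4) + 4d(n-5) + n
The order is the largest lag k for which d(n-k) appears. Here the deepest term is d(n-5) (the n term is non-homogeneous and does not affect the order), so the order is 5.

Order 5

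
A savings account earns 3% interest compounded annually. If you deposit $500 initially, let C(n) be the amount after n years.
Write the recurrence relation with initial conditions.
Each year the balance grows by 3%, i.e. is multiplied by 1 + 3/100 = 1.03, so C(n) = 1.03 × C(n-1). The initial deposit gives C(0) = 500.
Unrolling gives the closed form C(n) = 500 × (1.03)ⁿ.

C(n) = 1.03 × C(n-1), C(0) = 500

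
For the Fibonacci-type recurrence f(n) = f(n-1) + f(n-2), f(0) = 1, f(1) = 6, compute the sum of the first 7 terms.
Computing the sequence terms: 1, 6, 7, 13, 20, 33, 53
Adding these values together:

133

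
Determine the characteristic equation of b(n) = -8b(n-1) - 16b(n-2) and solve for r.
Substitute b(n) = rⁿ and divide through by rⁿ⁻²: r² + 8r + 16 = 0
Factor: (r + 4)² = 0, so r = -4 (double root).
General solution: b(n) = (A + Bn)·(-4)ⁿ

Characteristic: r² + 8r + 16 = 0, Roots: r = -4 (double root)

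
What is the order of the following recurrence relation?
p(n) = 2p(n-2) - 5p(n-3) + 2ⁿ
The order is the largest lag k for which p(n-k) appears. Here the deepest term is p(n-3) (the 2ⁿ term is non-homogeneous and does not affect the order), so the order is 3.

Order 3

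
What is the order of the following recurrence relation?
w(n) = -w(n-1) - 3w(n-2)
The order is the largest lag k for which w(n-k) appears. Here the deepest term is w(n-2), so the order is 2.

Order 2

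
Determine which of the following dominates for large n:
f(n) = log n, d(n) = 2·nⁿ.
Comparing growth rates:
Growth-rate hierarchy: log n ≺ any polynomial ≺ any exponential cⁿ (c>1) ≺ n! ≺ nⁿ.
super-exponential nⁿ dominates logarithmic asymptotically.

d(n) grows faster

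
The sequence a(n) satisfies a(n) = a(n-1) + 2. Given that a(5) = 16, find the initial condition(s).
a(5) = a(0) + 5·2, so a(0) = 16 - 10 = 6.

a(0) = 6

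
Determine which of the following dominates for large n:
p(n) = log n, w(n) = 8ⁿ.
Comparing growth rates:
Growth-rate hierarchy: log n ≺ any polynomial ≺ any exponential cⁿ (c>1) ≺ n! ≺ nⁿ.
exponential base 8 dominates logarithmic asymptotically.

w(n) grows faster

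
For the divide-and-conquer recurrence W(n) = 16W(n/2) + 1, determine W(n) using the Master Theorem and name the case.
Master Theorem template: W(n) = a·W(n/b) + f(n).
Here: a=16, b=2, f(n)=1
Compute log_b(a) = log_2(16) = 4.
f(n) = 1 = O(n^(4-ε)) with ε = 4. Case 1: W(n) = Θ(n^log_b(a)) = Θ(n^4).

Case 1: W(n) = Θ(n^4)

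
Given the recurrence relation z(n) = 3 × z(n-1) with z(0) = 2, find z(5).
Computing step by step:
z(0) = 2
z(1) = 3 × 2 = 6
z(2) = 3 × 6 = 18
z(3) = 3 × 18 = 54
z(4) = 3 × 54 = 162
z(5) = 3 × 162 = 486

486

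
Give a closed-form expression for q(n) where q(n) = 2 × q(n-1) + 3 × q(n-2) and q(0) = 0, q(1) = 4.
Recurrence: q(n) = 2 × q(n-1) + 3 × q(n-2), initial: q(0) = 0, q(1) = 4.
Characteristic equation: r² - 2r - 3 = 0, which factors as (r - 3)(r + 1) = 0, so r = 3, -1. General solution q(n) = A·3ⁿ + B·(-1)ⁿ. From q(0) = 0: A + B = 0. From q(1) = 4: 3A - 1B = 4. Solving gives A = 1, B = -1.

q(n) = 3ⁿ - (-1)ⁿ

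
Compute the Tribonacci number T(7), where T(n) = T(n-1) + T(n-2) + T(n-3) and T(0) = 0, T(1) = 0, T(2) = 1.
Computing the sequence terms:
0, 0, 1, 1, 2, 4, 7, 13

13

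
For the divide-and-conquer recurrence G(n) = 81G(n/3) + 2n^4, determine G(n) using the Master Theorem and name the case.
Master Theorem template: G(n) = a·G(n/b) + f(n).
Here: a=81, b=3, f(n)=2n^4
Compute log_b(a) = log_3(81) = 4.
f(n) = 2n^4 = Θ(n^4). Case 2: G(n) = Θ(n^4 log n).

Case 2: G(n) = Θ(n^4 log n)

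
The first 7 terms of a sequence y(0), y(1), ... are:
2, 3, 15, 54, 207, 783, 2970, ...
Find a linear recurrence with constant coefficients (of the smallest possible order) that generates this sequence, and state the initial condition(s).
Look for the lowest-order linear relation among consecutive terms.
Observation: y(n) - 3·y(n-1) - (3)·y(n-2) = 0 holds for the shown terms, and no order-1 relation y(n) = α·y(n-1) + β fits.
Check at n=3: 3·15 + (3)·3 = 54. ✓

y(n) = 3y(n-1) + 3y(n-2), y(0) = 2, y(1) = 3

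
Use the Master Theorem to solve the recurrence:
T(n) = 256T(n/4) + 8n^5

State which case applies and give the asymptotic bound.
Master Theorem template: T(n) = a·T(n/b) + f(n).
Here: a=256, b=4, f(n)=8n^5
Compute log_b(a) = log_4(256) = 4.
f(n) = 8n^5 = Ω(n^(4+ε)) with ε = 1, and the regularity condition holds (a·f(n/b) = (a/b^5)·f(n) with a/b^5 = 4^-1 < 1). Case 3: T(n) = Θ(f(n)) = Θ(n^5).

Case 3: T(n) = Θ(n^5)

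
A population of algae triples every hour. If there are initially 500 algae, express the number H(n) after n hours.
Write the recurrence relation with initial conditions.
Each hour multiplies the count by 3, so the count after n hours depends only on the count after n-1 hours: H(n) = 3 × H(n-1). The starting count gives H(0) = 500.
Unrolling n times gives the closed form H(n) = 500 × 3ⁿ.

H(n) = 3 × H(n-1), H(0) = 500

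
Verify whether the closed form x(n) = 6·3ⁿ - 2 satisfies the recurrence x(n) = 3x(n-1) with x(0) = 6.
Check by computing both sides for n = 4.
From the recurrence with x(0) = 6:
  x(0) = 6, x(1) = 18, x(2) = 54, x(3) = 162, x(4) = 486
  so the recurrence gives x(4) = 486.
From the proposed closed form x(n) = 6·3ⁿ - 2:
  x(4) = 484.
The recurrence gives 486 but the closed form gives 484, so the closed form does not satisfy the recurrence.

No, the closed form is incorrect.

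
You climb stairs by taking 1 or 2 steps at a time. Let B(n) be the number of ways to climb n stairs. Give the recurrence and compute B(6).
Condition on the size of the last step (1 to 2): before it there were n-1, …, n-2 stairs climbed, and these cases are disjoint, so B(n) = B(n-1) + B(n-2) (Fibonacci-type sequence).
Initial conditions by direct count (compositions of i into parts ≤ 2): B(1) = 1; B(2) = 2.
Iterating the recurrence: B(3) = 3, B(4) = 5, B(5) = 8, B(6) = 13.

B(n) = B(n-1) + B(n-2), B(1) = 1, B(2) = 2; B(6) = 13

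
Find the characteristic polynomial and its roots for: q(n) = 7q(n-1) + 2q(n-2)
Substitute q(n) = rⁿ and divide through by rⁿ⁻²: r² - 7r - 2 = 0
Discriminant: 7² + 4·2 = 57, not a perfect square, so by the quadratic formula r = (7 ± √57)/2.
General solution: q(n) = A·r₁ⁿ + B·r₂ⁿ where r₁,r₂ = (7 ± √57)/2

Characteristic: r² - 7r - 2 = 0, Roots: r = (7 ± √57)/2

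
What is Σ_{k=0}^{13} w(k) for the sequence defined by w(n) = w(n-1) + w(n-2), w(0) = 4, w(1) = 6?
Computing the sequence terms: 4, 6, 10, 16, 26, 42, 68, 110, 178, 288, 466, 754, 1220, 1974
Adding these values together:

5162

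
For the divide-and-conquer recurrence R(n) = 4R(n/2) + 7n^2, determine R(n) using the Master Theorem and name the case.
Master Theorem template: R(n) = a·R(n/b) + f(n).
Here: a=4, b=2, f(n)=7n^2
Compute log_b(a) = log_2(4) = 2.
f(n) = 7n^2 = Θ(n^2). Case 2: R(n) = Θ(n^2 log n).

Case 2: R(n) = Θ(n^2 log n)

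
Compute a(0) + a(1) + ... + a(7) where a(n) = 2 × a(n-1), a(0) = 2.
Computing the sequence terms: 2, 4, 8, 16, 32, 64, 128, 256
Adding these values together:

510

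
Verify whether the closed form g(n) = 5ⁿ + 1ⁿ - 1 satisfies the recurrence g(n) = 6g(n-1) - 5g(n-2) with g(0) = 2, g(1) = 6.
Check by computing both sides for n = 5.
From the recurrence with g(0) = 2, g(1) = 6:
  g(0) = 2, g(1) = 6, g(2) = 26, g(3) = 126, g(4) = 626, g(5) = 3126
  so the recurrence gives g(5) = 3126.
From the proposed closed form g(n) = 5ⁿ + 1ⁿ - 1:
  g(5) = 3125.
The recurrence gives 3126 but the closed form gives 3125, so the closed form does not satisfy the recurrence.

No, the closed form is incorrect.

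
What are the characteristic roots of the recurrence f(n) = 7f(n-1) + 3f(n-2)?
Substitute f(n) = rⁿ and divide through by rⁿ⁻²: r² - 7r - 3 = 0
Discriminant: 7² + 4·3 = 61, not a perfect square, so by the quadratic formula r = (7 ± √61)/2.
General solution: f(n) = A·r₁ⁿ + B·r₂ⁿ where r₁,r₂ = (7 ± √61)/2

Characteristic: r² - 7r - 3 = 0, Roots: r = (7 ± √61)/2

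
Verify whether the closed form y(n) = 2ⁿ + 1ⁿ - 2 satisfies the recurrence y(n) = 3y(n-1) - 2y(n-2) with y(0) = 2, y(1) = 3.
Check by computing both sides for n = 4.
From the recurrence with y(0) = 2, y(1) = 3:
  y(0) = 2, y(1) = 3, y(2) = 5, y(3) = 9, y(4) = 17
  so the recurrence gives y(4) = 17.
From the proposed closed form y(n) = 2ⁿ + 1ⁿ - 2:
  y(4) = 15.
The recurrence gives 17 but the closed form gives 15, so the closed form does not satisfy the recurrence.

No, the closed form is incorrect.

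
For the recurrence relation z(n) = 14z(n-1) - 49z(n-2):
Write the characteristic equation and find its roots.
Substitute z(n) = rⁿ and divide through by rⁿ⁻²: r² - 14r + 49 = 0
Factor: (r - 7)² = 0, so r = 7 (double root).
General solution: z(n) = (A + Bn)·7ⁿ

Characteristic: r² - 14r + 49 = 0, Roots: r = 7 (double root)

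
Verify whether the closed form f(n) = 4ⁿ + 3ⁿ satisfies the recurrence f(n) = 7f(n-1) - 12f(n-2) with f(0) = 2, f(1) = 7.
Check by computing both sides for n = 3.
From the recurrence with f(0) = 2, f(1) = 7:
  f(0) = 2, f(1) = 7, f(2) = 25, f(3) = 91
  so the recurrence gives f(3) = 91.
From the proposed closed form f(n) = 4ⁿ + 3ⁿ:
  f(3) = 91.
Both sides give 91 at n = 3, and the initial condition(s) match, so the closed form is consistent.

Yes, the closed form is correct.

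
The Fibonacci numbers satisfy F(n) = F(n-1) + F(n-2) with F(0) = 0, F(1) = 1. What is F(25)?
Computing the sequence terms:
0, 1, 1, 2, 3, 5, 8, 13, 21, 34, 55, 89, 144, 233, 377, 610, 987, 1597, 2584, 4181, 6765, 10946, 17711, 28657, 46368, 75025

75025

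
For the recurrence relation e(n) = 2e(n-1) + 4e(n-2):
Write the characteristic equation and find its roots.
Substitute e(n) = rⁿ and divide through by rⁿ⁻²: r² - 2r - 4 = 0
Discriminant: 2² + 4·4 = 20, not a perfect square, so by the quadratic formula r = (2 ± √20)/2.
General solution: e(n) = A·r₁ⁿ + B·r₂ⁿ where r₁,r₂ = (2 ± √20)/2

Characteristic: r² - 2r - 4 = 0, Roots: r = (2 ± √20)/2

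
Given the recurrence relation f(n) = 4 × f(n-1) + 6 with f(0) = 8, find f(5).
Computing step by step:
f(0) = 8
f(1) = 4 × 8 + 6 = 38
f(2) = 4 × 38 + 6 = 158
f(3) = 4 × 158 + 6 = 638
f(4) = 4 × 638 + 6 = 2558
f(5) = 4 × 2558 + 6 = 10238

10238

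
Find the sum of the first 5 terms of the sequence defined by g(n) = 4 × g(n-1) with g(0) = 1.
Computing the sequence terms: 1, 4, 16, 64, 256
Adding these values together:

341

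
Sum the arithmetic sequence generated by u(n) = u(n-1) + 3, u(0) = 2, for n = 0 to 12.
Computing the sequence terms: 2, 5, 8, 11, 14, 17, 20, 23, 26, 29, 32, 35, 38
Adding these values together:

260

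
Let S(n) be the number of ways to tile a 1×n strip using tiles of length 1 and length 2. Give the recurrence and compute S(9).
Condition on the last tile: it has length 1 (leaving a 1×(n-1) strip) or length 2 (leaving a 1×(n-2) strip), so S(n) = S(n-1) + S(n-2) (order-2 linear recurrence).
For 0 ≤ i < 2 only unit tiles fit, so S(i) = 1.
Iterating the recurrence: S(2) = 2, S(3) = 3, S(4) = 5, S(5) = 8, S(6) = 13, S(7) = 21, S(8) = 34, S(9) = 55.

S(n) = S(n-1) + S(n-2), with S(i) = 1 for 0 ≤ i < 2; S(9) = 55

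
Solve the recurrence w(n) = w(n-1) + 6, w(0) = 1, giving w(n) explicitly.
Recurrence: w(n) = w(n-1) + 6, initial: w(0) = 1.
Each step adds 6, so w(n) = w(0) + 6n = 6n + 1.

w(n) = 6n + 1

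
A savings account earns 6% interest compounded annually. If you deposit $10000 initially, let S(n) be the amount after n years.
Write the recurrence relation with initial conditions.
Each year the balance grows by 6%, i.e. is multiplied by 1 + 6/100 = 1.06, so S(n) = 1.06 × S(n-1). The initial deposit gives S(0) = 10000.
Unrolling gives the closed form S(n) = 10000 × (1.06)ⁿ.

S(n) = 1.06 × S(n-1), S(0) = 10000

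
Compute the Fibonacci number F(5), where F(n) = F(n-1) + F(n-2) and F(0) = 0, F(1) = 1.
Computing the sequence terms:
0, 1, 1, 2, 3, 5

5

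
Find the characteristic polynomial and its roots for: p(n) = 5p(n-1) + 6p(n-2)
Substitute p(n) = rⁿ and divide through by rⁿ⁻²: r² - 5r - 6 = 0
Factor: (r - 6)(r + 1) = 0, so r = 6, -1.
General solution: p(n) = A·6ⁿ + B·(-1)ⁿ

Characteristic: r² - 5r - 6 = 0, Roots: r = 6, -1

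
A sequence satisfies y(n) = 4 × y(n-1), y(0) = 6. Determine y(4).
Computing step by step:
y(0) = 6
y(1) = 4 × 6 = 24
y(2) = 4 × 24 = 96
y(3) = 4 × 96 = 384
y(4) = 4 × 384 = 1536

1536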